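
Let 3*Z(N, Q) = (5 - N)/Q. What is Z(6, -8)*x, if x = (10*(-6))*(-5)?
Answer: 25/2 ≈ 12.500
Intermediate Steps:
x = 300 (x = -60*(-5) = 300)
Z(N, Q) = (5 - N)/(3*Q) (Z(N, Q) = ((5 - N)/Q)/3 = (5 - N)/(3*Q))
Z(6, -8)*x = ((⅓)*(5 - 1*6)/(-8))*300 = ((⅓)*(-⅛)*(5 - 6))*300 = ((⅓)*(-⅛)*(-1))*300 = (1/24)*300 = 25/2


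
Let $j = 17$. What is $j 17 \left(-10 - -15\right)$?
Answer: $1445$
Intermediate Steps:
$j 17 \left(-10 - -15\right) = 17 \cdot 17 \left(-10 - -15\right) = 289 \left(-10 + 15\right) = 289 \cdot 5 = 1445$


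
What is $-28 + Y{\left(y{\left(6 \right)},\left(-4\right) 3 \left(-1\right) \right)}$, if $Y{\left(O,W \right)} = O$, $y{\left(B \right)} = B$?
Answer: $-22$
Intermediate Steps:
$-28 + Y{\left(y{\left(6 \right)},\left(-4\right) 3 \left(-1\right) \right)} = -28 + 6 = -22$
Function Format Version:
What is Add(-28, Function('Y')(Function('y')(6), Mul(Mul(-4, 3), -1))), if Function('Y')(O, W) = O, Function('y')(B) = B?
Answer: -22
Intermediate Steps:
Add(-28, Function('Y')(Function('y')(6), Mul(Mul(-4, 3), -1))) = Add(-28, 6) = -22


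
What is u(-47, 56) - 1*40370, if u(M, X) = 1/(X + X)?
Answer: -4521439/112 ≈ -40370.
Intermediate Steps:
u(M, X) = 1/(2*X)
u(-47, 56) - 1*40370 = (½)/56 - 1*40370 = (½)*(1/56) - 40370 = 1/112 - 40370 = -4521439/112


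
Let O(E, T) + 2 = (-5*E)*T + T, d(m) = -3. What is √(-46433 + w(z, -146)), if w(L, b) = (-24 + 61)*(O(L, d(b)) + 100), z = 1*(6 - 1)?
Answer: I*√40143 ≈ 200.36*I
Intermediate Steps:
O(E, T) = -2 + T - 5*E*T (O(E, T) = -2 + ((-5*E)*T + T) = -2 + (-5*E*T + T) = -2 + (T - 5*E*T) = -2 + T - 5*E*T)
z = 5 (z = 1*5 = 5)
w(L, b) = 3515 + 555*L (w(L, b) = (-24 + 61)*((-2 - 3 - 5*L*(-3)) + 100) = 37*((-2 - 3 + 15*L) + 100) = 37*((-5 + 15*L) + 100) = 37*(95 + 15*L) = 3515 + 555*L)
√(-46433 + w(z, -146)) = √(-46433 + (3515 + 555*5)) = √(-46433 + (3515 + 2775)) = √(-46433 + 6290) = √(-40143) = I*√40143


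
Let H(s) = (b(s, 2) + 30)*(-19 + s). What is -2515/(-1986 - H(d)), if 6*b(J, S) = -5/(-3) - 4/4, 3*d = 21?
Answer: 7545/4874 ≈ 1.5480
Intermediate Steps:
d = 7 (d = (1/3)*21 = 7)
b(J, S) = 1/9 (b(J, S) = (-5/(-3) - 4/4)/6 = (-5*(-1/3) - 4*1/4)/6 = (5/3 - 1)/6 = (1/6)*(2/3) = 1/9)
H(s) = -5149/9 + 271*s/9 (H(s) = (1/9 + 30)*(-19 + s) = 271*(-19 + s)/9 = -5149/9 + 271*s/9)
-2515/(-1986 - H(d)) = -2515/(-1986 - (-5149/9 + (271/9)*7)) = -2515/(-1986 - (-5149/9 + 1897/9)) = -2515/(-1986 - 1*(-1084/3)) = -2515/(-1986 + 1084/3) = -2515/(-4874/3) = -2515*(-3/4874) = 7545/4874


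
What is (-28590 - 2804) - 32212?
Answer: -63606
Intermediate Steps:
(-28590 - 2804) - 32212 = -31394 - 32212 = -63606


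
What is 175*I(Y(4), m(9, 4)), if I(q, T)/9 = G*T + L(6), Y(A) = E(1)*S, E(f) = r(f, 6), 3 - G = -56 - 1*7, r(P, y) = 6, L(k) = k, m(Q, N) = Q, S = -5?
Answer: 945000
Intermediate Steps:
G = 66 (G = 3 - (-56 - 1*7) = 3 - (-56 - 7) = 3 - 1*(-63) = 3 + 63 = 66)
E(f) = 6
Y(A) = -30 (Y(A) = 6*(-5) = -30)
I(q, T) = 54 + 594*T (I(q, T) = 9*(66*T + 6) = 9*(6 + 66*T) = 54 + 594*T)
175*I(Y(4), m(9, 4)) = 175*(54 + 594*9) = 175*(54 + 5346) = 175*5400 = 945000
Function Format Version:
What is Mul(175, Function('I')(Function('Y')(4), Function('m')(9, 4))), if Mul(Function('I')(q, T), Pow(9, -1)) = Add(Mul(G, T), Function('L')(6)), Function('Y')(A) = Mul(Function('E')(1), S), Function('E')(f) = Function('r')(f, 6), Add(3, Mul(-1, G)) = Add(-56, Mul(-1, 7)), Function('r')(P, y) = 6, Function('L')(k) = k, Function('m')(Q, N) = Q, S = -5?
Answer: 945000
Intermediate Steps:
G = 66 (G = Add(3, Mul(-1, Add(-56, Mul(-1, 7)))) = Add(3, Mul(-1, Add(-56, -7))) = Add(3, Mul(-1, -63)) = Add(3, 63) = 66)
Function('E')(f) = 6
Function('Y')(A) = -30 (Function('Y')(A) = Mul(6, -5) = -30)
Function('I')(q, T) = Add(54, Mul(594, T)) (Function('I')(q, T) = Mul(9, Add(Mul(66, T), 6)) = Mul(9, Add(6, Mul(66, T))) = Add(54, Mul(594, T)))
Mul(175, Function('I')(Function('Y')(4), Function('m')(9, 4))) = Mul(175, Add(54, Mul(594, 9))) = Mul(175, Add(54, 5346)) = Mul(175, 5400) = 945000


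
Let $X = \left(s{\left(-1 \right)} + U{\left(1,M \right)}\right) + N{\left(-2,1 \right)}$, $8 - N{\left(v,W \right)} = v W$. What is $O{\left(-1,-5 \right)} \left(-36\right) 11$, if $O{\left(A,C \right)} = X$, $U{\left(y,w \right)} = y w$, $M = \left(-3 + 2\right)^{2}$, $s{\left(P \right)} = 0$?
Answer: $-4356$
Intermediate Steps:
$N{\left(v,W \right)} = 8 - W v$ ($N{\left(v,W \right)} = 8 - v W = 8 - W v$)
$M = 1$ ($M = \left(-1\right)^{2} = 1$)
$U{\left(y,w \right)} = w y$
$X = 11$ ($X = \left(0 + 1 \cdot 1\right) + \left(8 - 1 \left(-2\right)\right) = \left(0 + 1\right) + \left(8 + 2\right) = 1 + 10 = 11$)
$O{\left(A,C \right)} = 11$
$O{\left(-1,-5 \right)} \left(-36\right) 11 = 11 \left(-36\right) 11 = \left(-396\right) 11 = -4356$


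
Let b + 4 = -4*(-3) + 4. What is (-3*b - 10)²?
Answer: 2116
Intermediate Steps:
b = 12 (b = -4 + (-4*(-3) + 4) = -4 + (12 + 4) = -4 + 16 = 12)
(-3*b - 10)² = (-3*12 - 10)² = (-36 - 10)² = (-46)² = 2116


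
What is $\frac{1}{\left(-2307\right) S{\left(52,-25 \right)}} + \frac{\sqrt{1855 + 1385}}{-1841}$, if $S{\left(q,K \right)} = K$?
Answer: $\frac{1}{57675} - \frac{18 \sqrt{10}}{1841} \approx -0.030901$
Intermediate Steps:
$\frac{1}{\left(-2307\right) S{\left(52,-25 \right)}} + \frac{\sqrt{1855 + 1385}}{-1841} = \frac{1}{\left(-2307\right) \left(-25\right)} + \frac{\sqrt{1855 + 1385}}{-1841} = \left(- \frac{1}{2307}\right) \left(- \frac{1}{25}\right) + \sqrt{3240} \left(- \frac{1}{1841}\right) = \frac{1}{57675} + 18 \sqrt{10} \left(- \frac{1}{1841}\right) = \frac{1}{57675} - \frac{18 \sqrt{10}}{1841}$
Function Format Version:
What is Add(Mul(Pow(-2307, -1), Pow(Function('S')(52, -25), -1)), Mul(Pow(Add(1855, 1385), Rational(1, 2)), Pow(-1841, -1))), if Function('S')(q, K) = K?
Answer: Add(Rational(1, 57675), Mul(Rational(-18, 1841), Pow(10, Rational(1, 2)))) ≈ -0.030901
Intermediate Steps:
Add(Mul(Pow(-2307, -1), Pow(Function('S')(52, -25), -1)), Mul(Pow(Add(1855, 1385), Rational(1, 2)), Pow(-1841, -1))) = Add(Mul(Pow(-2307, -1), Pow(-25, -1)), Mul(Pow(Add(1855, 1385), Rational(1, 2)), Pow(-1841, -1))) = Add(Mul(Rational(-1, 2307), Rational(-1, 25)), Mul(Pow(3240, Rational(1, 2)), Rational(-1, 1841))) = Add(Rational(1, 57675), Mul(Mul(18, Pow(10, Rational(1, 2))), Rational(-1, 1841))) = Add(Rational(1, 57675), Mul(Rational(-18, 1841), Pow(10, Rational(1, 2))))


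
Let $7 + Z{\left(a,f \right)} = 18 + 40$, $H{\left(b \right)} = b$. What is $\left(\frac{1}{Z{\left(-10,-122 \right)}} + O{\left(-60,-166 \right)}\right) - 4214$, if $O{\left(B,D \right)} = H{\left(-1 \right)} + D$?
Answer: $- \frac{223430}{51} \approx -4381.0$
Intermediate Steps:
$Z{\left(a,f \right)} = 51$ ($Z{\left(a,f \right)} = -7 + \left(18 + 40\right) = -7 + 58 = 51$)
$O{\left(B,D \right)} = -1 + D$
$\left(\frac{1}{Z{\left(-10,-122 \right)}} + O{\left(-60,-166 \right)}\right) - 4214 = \left(\frac{1}{51} - 167\right) - 4214 = - \frac{8516}{51} - 4214 = - \frac{223430}{51}$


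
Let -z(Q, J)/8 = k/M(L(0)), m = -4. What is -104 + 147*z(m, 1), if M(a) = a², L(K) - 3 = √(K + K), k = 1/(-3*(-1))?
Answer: -1328/9 ≈ -147.56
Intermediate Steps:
k = ⅓ (k = 1/3 = ⅓ ≈ 0.33333)
L(K) = 3 + √2*√K (L(K) = 3 + √(K + K) = 3 + √(2*K) = 3 + √2*√K)
z(Q, J) = -8/27 (z(Q, J) = -8/(3*((3 + √2*√0)²)) = -8/(3*((3 + √2*0)²)) = -8/(3*((3 + 0)²)) = -8/(3*(3²)) = -8/(3*9) = -8*1/27 = -8/27)
-104 + 147*z(m, 1) = -104 + 147*(-8/27) = -104 - 392/9 = -1328/9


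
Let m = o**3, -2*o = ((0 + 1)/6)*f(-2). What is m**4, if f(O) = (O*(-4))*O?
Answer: 16777216/531441 ≈ 31.569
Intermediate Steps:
f(O) = -4*O**2 (f(O) = (-4*O)*O = -4*O**2)
o = 4/3 (o = -(0 + 1)/6*(-4*(-2)**2)/2 = -1*(1/6)*(-4*4)/2 = -(-16)/12 = -1/2*(-8/3) = 4/3 ≈ 1.3333)
m = 64/27 (m = (4/3)**3 = 64/27 ≈ 2.3704)
m**4 = (64/27)**4 = 16777216/531441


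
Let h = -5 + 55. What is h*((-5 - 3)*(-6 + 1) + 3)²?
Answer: 92450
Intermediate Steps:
h = 50
h*((-5 - 3)*(-6 + 1) + 3)² = 50*((-5 - 3)*(-6 + 1) + 3)² = 50*(-8*(-5) + 3)² = 50*(40 + 3)² = 50*43² = 50*1849 = 92450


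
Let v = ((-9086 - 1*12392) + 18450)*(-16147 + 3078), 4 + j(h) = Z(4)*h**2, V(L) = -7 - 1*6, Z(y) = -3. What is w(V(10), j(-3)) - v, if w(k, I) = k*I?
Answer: -39572529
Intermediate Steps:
V(L) = -13 (V(L) = -7 - 6 = -13)
j(h) = -4 - 3*h**2
w(k, I) = I*k
v = 39572932 (v = ((-9086 - 12392) + 18450)*(-13069) = (-21478 + 18450)*(-13069) = -3028*(-13069) = 39572932)
w(V(10), j(-3)) - v = (-4 - 3*(-3)**2)*(-13) - 1*39572932 = (-4 - 3*9)*(-13) - 39572932 = (-4 - 27)*(-13) - 39572932 = -31*(-13) - 39572932 = 403 - 39572932 = -39572529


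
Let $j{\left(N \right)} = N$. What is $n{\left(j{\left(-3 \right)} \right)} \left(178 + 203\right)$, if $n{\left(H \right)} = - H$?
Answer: $1143$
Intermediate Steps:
$n{\left(j{\left(-3 \right)} \right)} \left(178 + 203\right) = \left(-1\right) \left(-3\right) \left(178 + 203\right) = 3 \cdot 381 = 1143$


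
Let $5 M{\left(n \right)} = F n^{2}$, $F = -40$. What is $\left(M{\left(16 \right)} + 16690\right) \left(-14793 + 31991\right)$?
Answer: $251813116$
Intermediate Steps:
$M{\left(n \right)} = - 8 n^{2}$ ($M{\left(n \right)} = \frac{\left(-40\right) n^{2}}{5} = - 8 n^{2}$)
$\left(M{\left(16 \right)} + 16690\right) \left(-14793 + 31991\right) = \left(- 8 \cdot 16^{2} + 16690\right) \left(-14793 + 31991\right) = \left(\left(-8\right) 256 + 16690\right) 17198 = \left(-2048 + 16690\right) 17198 = 14642 \cdot 17198 = 251813116$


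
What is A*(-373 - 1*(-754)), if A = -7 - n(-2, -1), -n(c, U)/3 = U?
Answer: -3810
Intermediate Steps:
n(c, U) = -3*U
A = -10 (A = -7 - (-3)*(-1) = -7 - 1*3 = -7 - 3 = -10)
A*(-373 - 1*(-754)) = -10*(-373 - 1*(-754)) = -10*(-373 + 754) = -10*381 = -3810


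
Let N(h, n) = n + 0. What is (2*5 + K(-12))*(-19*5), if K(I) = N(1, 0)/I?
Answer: -950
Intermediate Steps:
N(h, n) = n
K(I) = 0 (K(I) = 0/I = 0)
(2*5 + K(-12))*(-19*5) = (2*5 + 0)*(-19*5) = (10 + 0)*(-95) = 10*(-95) = -950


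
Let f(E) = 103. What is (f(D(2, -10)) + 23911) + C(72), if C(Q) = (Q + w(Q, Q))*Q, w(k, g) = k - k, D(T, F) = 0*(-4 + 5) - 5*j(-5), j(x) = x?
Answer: 29198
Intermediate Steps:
D(T, F) = 25 (D(T, F) = 0*(-4 + 5) - 5*(-5) = 0*1 + 25 = 0 + 25 = 25)
w(k, g) = 0
C(Q) = Q**2 (C(Q) = (Q + 0)*Q = Q*Q = Q**2)
(f(D(2, -10)) + 23911) + C(72) = (103 + 23911) + 72**2 = 24014 + 5184 = 29198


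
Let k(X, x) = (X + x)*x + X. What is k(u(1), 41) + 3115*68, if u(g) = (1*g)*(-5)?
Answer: 213291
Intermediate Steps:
u(g) = -5*g (u(g) = g*(-5) = -5*g)
k(X, x) = X + x*(X + x) (k(X, x) = x*(X + x) + X = X + x*(X + x))
k(u(1), 41) + 3115*68 = (-5*1 + 41² - 5*1*41) + 3115*68 = (-5 + 1681 - 5*41) + 211820 = (-5 + 1681 - 205) + 211820 = 1471 + 211820 = 213291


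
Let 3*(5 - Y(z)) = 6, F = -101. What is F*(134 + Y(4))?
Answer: -13837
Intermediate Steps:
Y(z) = 3 (Y(z) = 5 - ⅓*6 = 5 - 2 = 3)
F*(134 + Y(4)) = -101*(134 + 3) = -101*137 = -13837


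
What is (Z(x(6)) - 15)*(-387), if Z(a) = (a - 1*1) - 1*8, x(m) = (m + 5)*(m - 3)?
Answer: -3483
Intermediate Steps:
x(m) = (-3 + m)*(5 + m) (x(m) = (5 + m)*(-3 + m) = (-3 + m)*(5 + m))
Z(a) = -9 + a (Z(a) = (a - 1) - 8 = (-1 + a) - 8 = -9 + a)
(Z(x(6)) - 15)*(-387) = ((-9 + (-15 + 6**2 + 2*6)) - 15)*(-387) = ((-9 + (-15 + 36 + 12)) - 15)*(-387) = ((-9 + 33) - 15)*(-387) = (24 - 15)*(-387) = 9*(-387) = -3483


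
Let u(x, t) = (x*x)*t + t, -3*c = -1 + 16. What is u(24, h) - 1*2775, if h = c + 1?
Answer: -5083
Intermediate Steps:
c = -5 (c = -(-1 + 16)/3 = -1/3*15 = -5)
h = -4 (h = -5 + 1 = -4)
u(x, t) = t + t*x**2 (u(x, t) = x**2*t + t = t*x**2 + t = t + t*x**2)
u(24, h) - 1*2775 = -4*(1 + 24**2) - 1*2775 = -4*(1 + 576) - 2775 = -4*577 - 2775 = -2308 - 2775 = -5083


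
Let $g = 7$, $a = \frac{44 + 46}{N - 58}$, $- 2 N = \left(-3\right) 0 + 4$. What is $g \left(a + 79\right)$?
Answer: $\frac{1085}{2} \approx 542.5$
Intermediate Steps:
$N = -2$ ($N = - \frac{\left(-3\right) 0 + 4}{2} = - \frac{0 + 4}{2} = \left(- \frac{1}{2}\right) 4 = -2$)
$a = - \frac{3}{2}$ ($a = \frac{44 + 46}{-2 - 58} = \frac{90}{-60} = 90 \left(- \frac{1}{60}\right) = - \frac{3}{2} \approx -1.5$)
$g \left(a + 79\right) = 7 \left(- \frac{3}{2} + 79\right) = 7 \cdot \frac{155}{2} = \frac{1085}{2}$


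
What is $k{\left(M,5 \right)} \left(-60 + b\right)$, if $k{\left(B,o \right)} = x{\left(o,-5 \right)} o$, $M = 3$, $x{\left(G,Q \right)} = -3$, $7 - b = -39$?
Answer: $210$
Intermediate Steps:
$b = 46$ ($b = 7 - -39 = 7 + 39 = 46$)
$k{\left(B,o \right)} = - 3 o$
$k{\left(M,5 \right)} \left(-60 + b\right) = \left(-3\right) 5 \left(-60 + 46\right) = \left(-15\right) \left(-14\right) = 210$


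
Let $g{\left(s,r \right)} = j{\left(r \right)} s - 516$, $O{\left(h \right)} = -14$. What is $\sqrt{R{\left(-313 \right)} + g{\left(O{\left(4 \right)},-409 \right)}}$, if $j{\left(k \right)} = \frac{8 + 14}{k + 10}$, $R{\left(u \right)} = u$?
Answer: $\frac{i \sqrt{2690913}}{57} \approx 28.779 i$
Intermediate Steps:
$j{\left(k \right)} = \frac{22}{10 + k}$
$g{\left(s,r \right)} = -516 + \frac{22 s}{10 + r}$ ($g{\left(s,r \right)} = \frac{22}{10 + r} s - 516 = \frac{22 s}{10 + r} - 516 = -516 + \frac{22 s}{10 + r}$)
$\sqrt{R{\left(-313 \right)} + g{\left(O{\left(4 \right)},-409 \right)}} = \sqrt{-313 + \frac{2 \left(-2580 - -105522 + 11 \left(-14\right)\right)}{10 - 409}} = \sqrt{-313 + \frac{2 \left(-2580 + 105522 - 154\right)}{-399}} = \sqrt{-313 + 2 \left(- \frac{1}{399}\right) 102788} = \sqrt{-313 - \frac{29368}{57}} = \sqrt{- \frac{47209}{57}} = \frac{i \sqrt{2690913}}{57}$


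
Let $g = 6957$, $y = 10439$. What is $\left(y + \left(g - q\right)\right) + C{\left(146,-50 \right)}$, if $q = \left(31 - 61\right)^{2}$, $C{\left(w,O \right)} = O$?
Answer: $16446$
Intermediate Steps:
$q = 900$ ($q = \left(31 - 61\right)^{2} = \left(-30\right)^{2} = 900$)
$\left(y + \left(g - q\right)\right) + C{\left(146,-50 \right)} = \left(10439 + \left(6957 - 900\right)\right) - 50 = \left(10439 + 6057\right) - 50 = 16496 - 50 = 16446$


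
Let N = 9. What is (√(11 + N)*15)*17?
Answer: 510*√5 ≈ 1140.4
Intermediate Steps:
(√(11 + N)*15)*17 = (√(11 + 9)*15)*17 = (√20*15)*17 = ((2*√5)*15)*17 = (30*√5)*17 = 510*√5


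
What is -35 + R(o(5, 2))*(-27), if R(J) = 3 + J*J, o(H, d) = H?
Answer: -791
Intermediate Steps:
R(J) = 3 + J²
-35 + R(o(5, 2))*(-27) = -35 + (3 + 5²)*(-27) = -35 + (3 + 25)*(-27) = -35 + 28*(-27) = -35 - 756 = -791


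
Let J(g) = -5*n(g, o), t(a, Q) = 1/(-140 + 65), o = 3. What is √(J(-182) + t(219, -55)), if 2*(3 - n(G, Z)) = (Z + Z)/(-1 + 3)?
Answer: 7*I*√138/30 ≈ 2.741*I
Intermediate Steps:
t(a, Q) = -1/75 (t(a, Q) = 1/(-75) = -1/75)
n(G, Z) = 3 - Z/2 (n(G, Z) = 3 - (Z + Z)/(2*(-1 + 3)) = 3 - 2*Z/(2*2) = 3 - Z/2)
J(g) = -15/2 (J(g) = -5*(3 - ½*3) = -5*(3 - 3/2) = -5*3/2 = -15/2)
√(J(-182) + t(219, -55)) = √(-15/2 - 1/75) = √(-1127/150) = 7*I*√138/30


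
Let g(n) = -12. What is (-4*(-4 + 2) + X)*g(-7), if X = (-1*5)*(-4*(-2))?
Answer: 384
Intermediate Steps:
X = -40 (X = -5*8 = -40)
(-4*(-4 + 2) + X)*g(-7) = (-4*(-4 + 2) - 40)*(-12) = (-4*(-2) - 40)*(-12) = (8 - 40)*(-12) = -32*(-12) = 384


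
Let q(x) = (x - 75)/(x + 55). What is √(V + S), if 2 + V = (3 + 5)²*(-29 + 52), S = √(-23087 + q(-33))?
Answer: √(177870 + 11*I*√2794121)/11 ≈ 38.392 + 1.9791*I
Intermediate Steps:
q(x) = (-75 + x)/(55 + x)
S = I*√2794121/11 (S = √(-23087 + (-75 - 33)/(55 - 33)) = √(-23087 - 108/22) = √(-23087 + (1/22)*(-108)) = √(-23087 - 54/11) = √(-254011/11) = I*√2794121/11 ≈ 151.96*I)
V = 1470 (V = -2 + (3 + 5)²*(-29 + 52) = -2 + 8²*23 = -2 + 64*23 = -2 + 1472 = 1470)
√(V + S) = √(1470 + I*√2794121/11)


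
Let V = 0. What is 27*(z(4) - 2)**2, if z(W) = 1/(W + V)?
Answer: 1323/16 ≈ 82.688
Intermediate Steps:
z(W) = 1/W (z(W) = 1/(W + 0) = 1/W)
27*(z(4) - 2)**2 = 27*(1/4 - 2)**2 = 27*(-7/4)**2 = 27*(49/16) = 1323/16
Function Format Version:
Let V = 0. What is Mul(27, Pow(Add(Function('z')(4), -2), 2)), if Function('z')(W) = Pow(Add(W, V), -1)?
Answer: Rational(1323, 16) ≈ 82.688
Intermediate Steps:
Function('z')(W) = Pow(W, -1) (Function('z')(W) = Pow(Add(W, 0), -1) = Pow(W, -1))
Mul(27, Pow(Add(Function('z')(4), -2), 2)) = Mul(27, Pow(Add(Pow(4, -1), -2), 2)) = Mul(27, Pow(Add(Rational(1, 4), -2), 2)) = Mul(27, Pow(Rational(-7, 4), 2)) = Mul(27, Rational(49, 16)) = Rational(1323, 16)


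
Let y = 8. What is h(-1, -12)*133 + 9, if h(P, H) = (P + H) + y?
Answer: -656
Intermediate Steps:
h(P, H) = 8 + H + P (h(P, H) = (P + H) + 8 = (H + P) + 8 = 8 + H + P)
h(-1, -12)*133 + 9 = (8 - 12 - 1)*133 + 9 = -5*133 + 9 = -665 + 9 = -656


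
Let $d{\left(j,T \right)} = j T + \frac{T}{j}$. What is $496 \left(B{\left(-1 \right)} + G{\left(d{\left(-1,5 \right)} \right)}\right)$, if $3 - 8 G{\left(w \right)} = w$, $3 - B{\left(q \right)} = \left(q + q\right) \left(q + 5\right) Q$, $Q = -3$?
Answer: $-9610$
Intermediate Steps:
$d{\left(j,T \right)} = T j + \frac{T}{j}$
$B{\left(q \right)} = 3 + 6 q \left(5 + q\right)$ ($B{\left(q \right)} = 3 - \left(q + q\right) \left(q + 5\right) \left(-3\right) = 3 - 2 q \left(5 + q\right) \left(-3\right) = 3 - - 6 q \left(5 + q\right) = 3 + 6 q \left(5 + q\right)$)
$G{\left(w \right)} = \frac{3}{8} - \frac{w}{8}$
$496 \left(B{\left(-1 \right)} + G{\left(d{\left(-1,5 \right)} \right)}\right) = 496 \left(\left(3 + 6 \left(-1\right)^{2} + 30 \left(-1\right)\right) - \left(- \frac{3}{8} + \frac{5 \left(-1\right) + \frac{5}{-1}}{8}\right)\right) = 496 \left(\left(3 + 6 \cdot 1 - 30\right) - \left(- \frac{3}{8} + \frac{-5 + 5 \left(-1\right)}{8}\right)\right) = 496 \left(\left(3 + 6 - 30\right) - \left(- \frac{3}{8} + \frac{-5 - 5}{8}\right)\right) = 496 \left(-21 + \left(\frac{3}{8} - - \frac{5}{4}\right)\right) = 496 \left(-21 + \left(\frac{3}{8} + \frac{5}{4}\right)\right) = 496 \left(-21 + \frac{13}{8}\right) = 496 \left(- \frac{155}{8}\right) = -9610$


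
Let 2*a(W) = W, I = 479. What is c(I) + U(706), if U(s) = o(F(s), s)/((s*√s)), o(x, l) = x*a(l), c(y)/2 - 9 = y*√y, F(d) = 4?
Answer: 18 + 958*√479 + √706/353 ≈ 20985.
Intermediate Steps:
a(W) = W/2
c(y) = 18 + 2*y^(3/2) (c(y) = 18 + 2*(y*√y) = 18 + 2*y^(3/2))
o(x, l) = l*x/2 (o(x, l) = x*(l/2) = l*x/2)
U(s) = 2/√s (U(s) = ((½)*s*4)/((s*√s)) = (2*s)/(s^(3/2)) = (2*s)/s^(3/2) = 2/√s)
c(I) + U(706) = (18 + 2*479^(3/2)) + 2/√706 = (18 + 2*(479*√479)) + 2*(√706/706) = (18 + 958*√479) + √706/353 = 18 + 958*√479 + √706/353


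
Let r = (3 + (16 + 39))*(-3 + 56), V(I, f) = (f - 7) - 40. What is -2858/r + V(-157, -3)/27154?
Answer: -19439958/20867849 ≈ -0.93157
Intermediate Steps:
V(I, f) = -47 + f (V(I, f) = (-7 + f) - 40 = -47 + f)
r = 3074 (r = (3 + 55)*53 = 58*53 = 3074)
-2858/r + V(-157, -3)/27154 = -2858/3074 + (-47 - 3)/27154 = -2858*1/3074 - 50*1/27154 = -1429/1537 - 25/13577 = -19439958/20867849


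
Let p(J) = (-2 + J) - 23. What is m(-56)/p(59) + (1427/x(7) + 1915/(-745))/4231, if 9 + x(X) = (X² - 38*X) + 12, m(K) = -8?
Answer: -544646609/2293464322 ≈ -0.23748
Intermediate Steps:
p(J) = -25 + J
x(X) = 3 + X² - 38*X (x(X) = -9 + ((X² - 38*X) + 12) = -9 + (12 + X² - 38*X) = 3 + X² - 38*X)
m(-56)/p(59) + (1427/x(7) + 1915/(-745))/4231 = -8/(-25 + 59) + (1427/(3 + 7² - 38*7) + 1915/(-745))/4231 = -8/34 + (1427/(3 + 49 - 266) + 1915*(-1/745))*(1/4231) = -8*1/34 + (1427/(-214) - 383/149)*(1/4231) = -4/17 + (1427*(-1/214) - 383/149)*(1/4231) = -4/17 + (-1427/214 - 383/149)*(1/4231) = -4/17 - 294585/31886*1/4231 = -4/17 - 294585/134909666 = -544646609/2293464322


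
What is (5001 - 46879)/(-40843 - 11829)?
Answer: 20939/26336 ≈ 0.79507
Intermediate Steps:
(5001 - 46879)/(-40843 - 11829) = -41878/(-52672) = -41878*(-1/52672) = 20939/26336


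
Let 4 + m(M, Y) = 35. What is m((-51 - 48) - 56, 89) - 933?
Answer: -902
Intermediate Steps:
m(M, Y) = 31 (m(M, Y) = -4 + 35 = 31)
m((-51 - 48) - 56, 89) - 933 = 31 - 933 = -902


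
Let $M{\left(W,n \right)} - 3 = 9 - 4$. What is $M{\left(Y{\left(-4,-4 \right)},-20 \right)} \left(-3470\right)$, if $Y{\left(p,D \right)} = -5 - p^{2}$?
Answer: $-27760$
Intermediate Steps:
$M{\left(W,n \right)} = 8$ ($M{\left(W,n \right)} = 3 + \left(9 - 4\right) = 3 + 5 = 8$)
$M{\left(Y{\left(-4,-4 \right)},-20 \right)} \left(-3470\right) = 8 \left(-3470\right) = -27760$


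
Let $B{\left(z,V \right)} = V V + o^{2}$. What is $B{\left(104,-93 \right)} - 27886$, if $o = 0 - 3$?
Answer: $-19228$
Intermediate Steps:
$o = -3$
$B{\left(z,V \right)} = 9 + V^{2}$ ($B{\left(z,V \right)} = V V + \left(-3\right)^{2} = V^{2} + 9 = 9 + V^{2}$)
$B{\left(104,-93 \right)} - 27886 = \left(9 + \left(-93\right)^{2}\right) - 27886 = \left(9 + 8649\right) - 27886 = 8658 - 27886 = -19228$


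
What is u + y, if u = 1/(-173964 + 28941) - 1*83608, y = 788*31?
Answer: -8582461141/145023 ≈ -59180.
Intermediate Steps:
y = 24428
u = -12125082985/145023 (u = 1/(-145023) - 83608 = -1/145023 - 83608 = -12125082985/145023 ≈ -83608.)
u + y = -12125082985/145023 + 24428 = -8582461141/145023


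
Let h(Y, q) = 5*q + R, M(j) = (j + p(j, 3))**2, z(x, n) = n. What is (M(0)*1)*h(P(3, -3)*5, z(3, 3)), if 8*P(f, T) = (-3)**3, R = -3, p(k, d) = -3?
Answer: 108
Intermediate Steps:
P(f, T) = -27/8 (P(f, T) = (1/8)*(-3)**3 = (1/8)*(-27) = -27/8)
M(j) = (-3 + j)**2 (M(j) = (j - 3)**2 = (-3 + j)**2)
h(Y, q) = -3 + 5*q (h(Y, q) = 5*q - 3 = -3 + 5*q)
(M(0)*1)*h(P(3, -3)*5, z(3, 3)) = ((-3 + 0)**2*1)*(-3 + 5*3) = ((-3)**2*1)*(-3 + 15) = (9*1)*12 = 9*12 = 108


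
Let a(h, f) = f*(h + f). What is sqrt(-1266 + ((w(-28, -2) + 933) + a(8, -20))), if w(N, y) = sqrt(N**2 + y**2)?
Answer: sqrt(-93 + 2*sqrt(197)) ≈ 8.0578*I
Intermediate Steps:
a(h, f) = f*(f + h)
sqrt(-1266 + ((w(-28, -2) + 933) + a(8, -20))) = sqrt(-1266 + ((sqrt((-28)**2 + (-2)**2) + 933) - 20*(-20 + 8))) = sqrt(-1266 + ((sqrt(784 + 4) + 933) - 20*(-12))) = sqrt(-1266 + ((sqrt(788) + 933) + 240)) = sqrt(-1266 + ((2*sqrt(197) + 933) + 240)) = sqrt(-1266 + ((933 + 2*sqrt(197)) + 240)) = sqrt(-1266 + (1173 + 2*sqrt(197))) = sqrt(-93 + 2*sqrt(197))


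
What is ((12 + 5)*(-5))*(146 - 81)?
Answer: -5525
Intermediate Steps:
((12 + 5)*(-5))*(146 - 81) = (17*(-5))*65 = -85*65 = -5525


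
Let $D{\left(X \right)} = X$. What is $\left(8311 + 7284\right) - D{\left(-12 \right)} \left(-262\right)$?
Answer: $12451$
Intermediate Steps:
$\left(8311 + 7284\right) - D{\left(-12 \right)} \left(-262\right) = \left(8311 + 7284\right) - \left(-12\right) \left(-262\right) = 15595 - 3144 = 12451$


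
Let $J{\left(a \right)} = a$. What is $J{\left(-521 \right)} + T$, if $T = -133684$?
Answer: $-134205$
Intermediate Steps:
$J{\left(-521 \right)} + T = -521 - 133684 = -134205$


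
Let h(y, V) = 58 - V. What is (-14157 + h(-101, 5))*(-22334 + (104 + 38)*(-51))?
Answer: 417139904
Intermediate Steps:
(-14157 + h(-101, 5))*(-22334 + (104 + 38)*(-51)) = (-14157 + (58 - 1*5))*(-22334 + (104 + 38)*(-51)) = (-14157 + (58 - 5))*(-22334 + 142*(-51)) = (-14157 + 53)*(-22334 - 7242) = -14104*(-29576) = 417139904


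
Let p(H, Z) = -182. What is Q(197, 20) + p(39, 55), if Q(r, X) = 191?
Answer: 9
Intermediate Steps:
Q(197, 20) + p(39, 55) = 191 - 182 = 9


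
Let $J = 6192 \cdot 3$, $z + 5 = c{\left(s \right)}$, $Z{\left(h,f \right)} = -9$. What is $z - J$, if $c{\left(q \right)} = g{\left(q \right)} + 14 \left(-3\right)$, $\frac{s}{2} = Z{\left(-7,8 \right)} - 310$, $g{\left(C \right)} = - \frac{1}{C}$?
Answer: $- \frac{11881473}{638} \approx -18623.0$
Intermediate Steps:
$s = -638$ ($s = 2 \left(-9 - 310\right) = 2 \left(-319\right) = -638$)
$c{\left(q \right)} = -42 - \frac{1}{q}$ ($c{\left(q \right)} = - \frac{1}{q} + 14 \left(-3\right) = - \frac{1}{q} - 42 = -42 - \frac{1}{q}$)
$z = - \frac{29985}{638}$ ($z = -5 - \frac{26795}{638} = - \frac{29985}{638} \approx -46.998$)
$J = 18576$
$z - J = - \frac{29985}{638} - 18576 = - \frac{11881473}{638}$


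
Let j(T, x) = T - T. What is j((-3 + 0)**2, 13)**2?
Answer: 0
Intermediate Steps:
j(T, x) = 0
j((-3 + 0)**2, 13)**2 = 0**2 = 0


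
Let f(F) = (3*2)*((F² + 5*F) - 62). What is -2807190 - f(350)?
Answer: -3552318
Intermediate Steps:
f(F) = -372 + 6*F² + 30*F (f(F) = 6*(-62 + F² + 5*F) = -372 + 6*F² + 30*F)
-2807190 - f(350) = -2807190 - (-372 + 6*350² + 30*350) = -2807190 - (-372 + 6*122500 + 10500) = -2807190 - (-372 + 735000 + 10500) = -2807190 - 1*745128 = -2807190 - 745128 = -3552318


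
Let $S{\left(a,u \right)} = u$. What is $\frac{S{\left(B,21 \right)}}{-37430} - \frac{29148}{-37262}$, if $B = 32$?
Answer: $\frac{545113569}{697358330} \approx 0.78168$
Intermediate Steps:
$\frac{S{\left(B,21 \right)}}{-37430} - \frac{29148}{-37262} = \frac{21}{-37430} - \frac{29148}{-37262} = 21 \left(- \frac{1}{37430}\right) - - \frac{14574}{18631} = - \frac{21}{37430} + \frac{14574}{18631} = \frac{545113569}{697358330}$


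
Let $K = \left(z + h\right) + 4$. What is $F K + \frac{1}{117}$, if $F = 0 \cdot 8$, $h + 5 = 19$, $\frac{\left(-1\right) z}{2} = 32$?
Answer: $\frac{1}{117} \approx 0.008547$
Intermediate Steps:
$z = -64$ ($z = \left(-2\right) 32 = -64$)
$h = 14$ ($h = -5 + 19 = 14$)
$K = -46$ ($K = \left(-64 + 14\right) + 4 = -50 + 4 = -46$)
$F = 0$
$F K + \frac{1}{117} = 0 \left(-46\right) + \frac{1}{117} = 0 + \frac{1}{117} = \frac{1}{117}$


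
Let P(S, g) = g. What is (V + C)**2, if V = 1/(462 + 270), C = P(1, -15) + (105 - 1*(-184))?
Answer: 40227923761/535824 ≈ 75077.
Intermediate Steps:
C = 274 (C = -15 + (105 - 1*(-184)) = -15 + (105 + 184) = -15 + 289 = 274)
V = 1/732 ≈ 0.0013661
(V + C)**2 = (1/732 + 274)**2 = (200569/732)**2 = 40227923761/535824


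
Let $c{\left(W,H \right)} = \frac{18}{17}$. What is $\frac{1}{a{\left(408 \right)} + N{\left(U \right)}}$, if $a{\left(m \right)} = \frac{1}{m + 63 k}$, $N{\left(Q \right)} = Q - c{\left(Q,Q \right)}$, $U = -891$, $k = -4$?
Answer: $- \frac{2652}{2365723} \approx -0.001121$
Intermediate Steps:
$c{\left(W,H \right)} = \frac{18}{17}$ ($c{\left(W,H \right)} = 18 \cdot \frac{1}{17} = \frac{18}{17}$)
$N{\left(Q \right)} = - \frac{18}{17} + Q$ ($N{\left(Q \right)} = Q - \frac{18}{17} = - \frac{18}{17} + Q$)
$a{\left(m \right)} = \frac{1}{-252 + m}$ ($a{\left(m \right)} = \frac{1}{m + 63 \left(-4\right)} = \frac{1}{m - 252} = \frac{1}{-252 + m}$)
$\frac{1}{a{\left(408 \right)} + N{\left(U \right)}} = \frac{1}{\frac{1}{-252 + 408} - \frac{15165}{17}} = \frac{1}{\frac{1}{156} - \frac{15165}{17}} = \frac{1}{- \frac{2365723}{2652}} = - \frac{2652}{2365723}$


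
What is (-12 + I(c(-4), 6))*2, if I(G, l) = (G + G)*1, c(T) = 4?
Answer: -8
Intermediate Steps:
I(G, l) = 2*G (I(G, l) = (2*G)*1 = 2*G)
(-12 + I(c(-4), 6))*2 = (-12 + 2*4)*2 = (-12 + 8)*2 = -4*2 = -8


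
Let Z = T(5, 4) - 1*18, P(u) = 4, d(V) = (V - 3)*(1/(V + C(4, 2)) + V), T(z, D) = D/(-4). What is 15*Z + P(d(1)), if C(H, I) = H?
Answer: -281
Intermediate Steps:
T(z, D) = -D/4 (T(z, D) = D*(-¼) = -D/4)
d(V) = (-3 + V)*(V + 1/(4 + V)) (d(V) = (V - 3)*(1/(V + 4) + V) = (-3 + V)*(1/(4 + V) + V) = (-3 + V)*(V + 1/(4 + V)))
Z = -19 (Z = -¼*4 - 1*18 = -1 - 18 = -19)
15*Z + P(d(1)) = 15*(-19) + 4 = -285 + 4 = -281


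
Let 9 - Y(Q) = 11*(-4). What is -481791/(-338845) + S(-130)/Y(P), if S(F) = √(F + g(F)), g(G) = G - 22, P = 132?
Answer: 481791/338845 + I*√282/53 ≈ 1.4219 + 0.31685*I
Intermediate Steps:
Y(Q) = 53 (Y(Q) = 9 - 11*(-4) = 9 - 1*(-44) = 9 + 44 = 53)
g(G) = -22 + G
S(F) = √(-22 + 2*F) (S(F) = √(F + (-22 + F)) = √(-22 + 2*F))
-481791/(-338845) + S(-130)/Y(P) = -481791/(-338845) + √(-22 + 2*(-130))/53 = -481791*(-1/338845) + √(-22 - 260)*(1/53) = 481791/338845 + √(-282)*(1/53) = 481791/338845 + (I*√282)*(1/53) = 481791/338845 + I*√282/53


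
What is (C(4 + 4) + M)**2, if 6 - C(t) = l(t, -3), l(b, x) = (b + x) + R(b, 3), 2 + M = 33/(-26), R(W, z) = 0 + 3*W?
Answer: 466489/676 ≈ 690.07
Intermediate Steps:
R(W, z) = 3*W
M = -85/26 (M = -2 + 33/(-26) = -2 + 33*(-1/26) = -2 - 33/26 = -85/26 ≈ -3.2692)
l(b, x) = x + 4*b (l(b, x) = (b + x) + 3*b = x + 4*b)
C(t) = 9 - 4*t (C(t) = 6 - (-3 + 4*t) = 6 + (3 - 4*t) = 9 - 4*t)
(C(4 + 4) + M)**2 = ((9 - 4*(4 + 4)) - 85/26)**2 = ((9 - 4*8) - 85/26)**2 = ((9 - 32) - 85/26)**2 = (-23 - 85/26)**2 = (-683/26)**2 = 466489/676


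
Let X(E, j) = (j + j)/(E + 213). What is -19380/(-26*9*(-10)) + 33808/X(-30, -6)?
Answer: -20107631/39 ≈ -5.1558e+5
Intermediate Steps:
X(E, j) = 2*j/(213 + E) (X(E, j) = (2*j)/(213 + E) = 2*j/(213 + E))
-19380/(-26*9*(-10)) + 33808/X(-30, -6) = -19380/(-26*9*(-10)) + 33808/((2*(-6)/(213 - 30))) = -19380/((-234*(-10))) + 33808/((2*(-6)/183)) = -19380/2340 + 33808/((2*(-6)*(1/183))) = -19380*1/2340 + 33808/(-4/61) = -323/39 + 33808*(-61/4) = -323/39 - 515572 = -20107631/39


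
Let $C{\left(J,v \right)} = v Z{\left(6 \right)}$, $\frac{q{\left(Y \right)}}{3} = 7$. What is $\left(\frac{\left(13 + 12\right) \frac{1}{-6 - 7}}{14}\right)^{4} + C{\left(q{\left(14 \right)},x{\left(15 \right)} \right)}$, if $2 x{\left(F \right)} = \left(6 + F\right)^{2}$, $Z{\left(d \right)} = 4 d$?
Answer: $\frac{5806379488417}{1097199376} \approx 5292.0$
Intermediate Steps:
$q{\left(Y \right)} = 21$ ($q{\left(Y \right)} = 3 \cdot 7 = 21$)
$x{\left(F \right)} = \frac{\left(6 + F\right)^{2}}{2}$
$C{\left(J,v \right)} = 24 v$ ($C{\left(J,v \right)} = v 4 \cdot 6 = v 24 = 24 v$)
$\left(\frac{\left(13 + 12\right) \frac{1}{-6 - 7}}{14}\right)^{4} + C{\left(q{\left(14 \right)},x{\left(15 \right)} \right)} = \left(\frac{\left(13 + 12\right) \frac{1}{-6 - 7}}{14}\right)^{4} + 24 \frac{\left(6 + 15\right)^{2}}{2} = \left(\frac{25}{-13} \cdot \frac{1}{14}\right)^{4} + 24 \frac{21^{2}}{2} = \left(25 \left(- \frac{1}{13}\right) \frac{1}{14}\right)^{4} + 24 \cdot \frac{1}{2} \cdot 441 = \left(\left(- \frac{25}{13}\right) \frac{1}{14}\right)^{4} + 24 \cdot \frac{441}{2} = \left(- \frac{25}{182}\right)^{4} + 5292 = \frac{390625}{1097199376} + 5292 = \frac{5806379488417}{1097199376}$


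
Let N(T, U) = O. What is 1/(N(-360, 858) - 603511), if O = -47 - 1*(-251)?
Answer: -1/603307 ≈ -1.6575e-6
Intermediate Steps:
O = 204 (O = -47 + 251 = 204)
N(T, U) = 204
1/(N(-360, 858) - 603511) = 1/(204 - 603511) = 1/(-603307) = -1/603307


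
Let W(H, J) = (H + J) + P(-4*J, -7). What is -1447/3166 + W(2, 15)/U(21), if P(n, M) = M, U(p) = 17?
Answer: 7061/53822 ≈ 0.13119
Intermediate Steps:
W(H, J) = -7 + H + J (W(H, J) = (H + J) - 7 = -7 + H + J)
-1447/3166 + W(2, 15)/U(21) = -1447/3166 + (-7 + 2 + 15)/17 = -1447*1/3166 + 10*(1/17) = -1447/3166 + 10/17 = 7061/53822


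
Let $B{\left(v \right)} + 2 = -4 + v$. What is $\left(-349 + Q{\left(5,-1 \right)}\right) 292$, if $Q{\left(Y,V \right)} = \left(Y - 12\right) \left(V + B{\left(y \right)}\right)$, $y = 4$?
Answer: $-95776$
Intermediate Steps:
$B{\left(v \right)} = -6 + v$ ($B{\left(v \right)} = -2 + \left(-4 + v\right) = -6 + v$)
$Q{\left(Y,V \right)} = \left(-12 + Y\right) \left(-2 + V\right)$ ($Q{\left(Y,V \right)} = \left(Y - 12\right) \left(V + \left(-6 + 4\right)\right) = \left(-12 + Y\right) \left(V - 2\right) = \left(-12 + Y\right) \left(-2 + V\right)$)
$\left(-349 + Q{\left(5,-1 \right)}\right) 292 = \left(-349 - -21\right) 292 = \left(-349 + \left(24 + 12 - 10 - 5\right)\right) 292 = \left(-349 + 21\right) 292 = \left(-328\right) 292 = -95776$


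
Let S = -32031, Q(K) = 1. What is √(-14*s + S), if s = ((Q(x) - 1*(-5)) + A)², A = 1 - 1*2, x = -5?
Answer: I*√32381 ≈ 179.95*I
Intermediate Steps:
A = -1 (A = 1 - 2 = -1)
s = 25 (s = ((1 - 1*(-5)) - 1)² = ((1 + 5) - 1)² = (6 - 1)² = 5² = 25)
√(-14*s + S) = √(-14*25 - 32031) = √(-350 - 32031) = √(-32381) = I*√32381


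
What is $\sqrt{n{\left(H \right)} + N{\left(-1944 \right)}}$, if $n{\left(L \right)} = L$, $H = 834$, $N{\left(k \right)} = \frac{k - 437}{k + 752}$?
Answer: $\frac{\sqrt{296959682}}{596} \approx 28.914$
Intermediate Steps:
$N{\left(k \right)} = \frac{-437 + k}{752 + k}$
$\sqrt{n{\left(H \right)} + N{\left(-1944 \right)}} = \sqrt{834 + \frac{-437 - 1944}{752 - 1944}} = \sqrt{834 + \frac{1}{-1192} \left(-2381\right)} = \sqrt{834 - - \frac{2381}{1192}} = \sqrt{834 + \frac{2381}{1192}} = \sqrt{\frac{996509}{1192}} = \frac{\sqrt{296959682}}{596}$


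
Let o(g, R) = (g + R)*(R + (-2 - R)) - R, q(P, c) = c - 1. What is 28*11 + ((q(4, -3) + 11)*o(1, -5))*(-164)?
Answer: -14616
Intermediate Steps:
q(P, c) = -1 + c
o(g, R) = -3*R - 2*g (o(g, R) = (R + g)*(-2) - R = (-2*R - 2*g) - R = -3*R - 2*g)
28*11 + ((q(4, -3) + 11)*o(1, -5))*(-164) = 28*11 + (((-1 - 3) + 11)*(-3*(-5) - 2*1))*(-164) = 308 + ((-4 + 11)*(15 - 2))*(-164) = 308 + (7*13)*(-164) = 308 + 91*(-164) = 308 - 14924 = -14616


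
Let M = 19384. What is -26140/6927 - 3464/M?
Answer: -66336611/16784121 ≈ -3.9523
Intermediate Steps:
-26140/6927 - 3464/M = -26140/6927 - 3464/19384 = -26140*1/6927 - 3464*1/19384 = -26140/6927 - 433/2423 = -66336611/16784121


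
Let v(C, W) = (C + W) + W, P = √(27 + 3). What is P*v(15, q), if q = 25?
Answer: 65*√30 ≈ 356.02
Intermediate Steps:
P = √30 ≈ 5.4772
v(C, W) = C + 2*W
P*v(15, q) = √30*(15 + 2*25) = √30*(15 + 50) = √30*65 = 65*√30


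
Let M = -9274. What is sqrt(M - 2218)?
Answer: 26*I*sqrt(17) ≈ 107.2*I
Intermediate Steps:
sqrt(M - 2218) = sqrt(-9274 - 2218) = sqrt(-11492) = 26*I*sqrt(17)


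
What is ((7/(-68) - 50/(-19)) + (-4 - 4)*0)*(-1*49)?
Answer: -160083/1292 ≈ -123.90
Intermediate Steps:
((7/(-68) - 50/(-19)) + (-4 - 4)*0)*(-1*49) = ((7*(-1/68) - 50*(-1/19)) - 8*0)*(-49) = ((-7/68 + 50/19) + 0)*(-49) = (3267/1292 + 0)*(-49) = (3267/1292)*(-49) = -160083/1292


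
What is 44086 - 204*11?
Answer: 41842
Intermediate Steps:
44086 - 204*11 = 44086 - 1*2244 = 44086 - 2244 = 41842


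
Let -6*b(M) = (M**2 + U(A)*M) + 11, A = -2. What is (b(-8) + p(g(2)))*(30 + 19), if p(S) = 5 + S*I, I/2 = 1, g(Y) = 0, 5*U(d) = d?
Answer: -11809/30 ≈ -393.63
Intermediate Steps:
U(d) = d/5
I = 2 (I = 2*1 = 2)
b(M) = -11/6 - M**2/6 + M/15 (b(M) = -((M**2 + ((1/5)*(-2))*M) + 11)/6 = -((M**2 - 2*M/5) + 11)/6 = -(11 + M**2 - 2*M/5)/6 = -11/6 - M**2/6 + M/15)
p(S) = 5 + 2*S (p(S) = 5 + S*2 = 5 + 2*S)
(b(-8) + p(g(2)))*(30 + 19) = ((-11/6 - 1/6*(-8)**2 + (1/15)*(-8)) + (5 + 2*0))*(30 + 19) = ((-11/6 - 1/6*64 - 8/15) + (5 + 0))*49 = ((-11/6 - 32/3 - 8/15) + 5)*49 = (-391/30 + 5)*49 = -241/30*49 = -11809/30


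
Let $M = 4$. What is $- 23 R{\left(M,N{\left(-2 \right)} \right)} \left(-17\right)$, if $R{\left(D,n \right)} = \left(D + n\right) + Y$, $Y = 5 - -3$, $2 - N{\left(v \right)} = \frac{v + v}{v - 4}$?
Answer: $\frac{15640}{3} \approx 5213.3$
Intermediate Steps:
$N{\left(v \right)} = 2 - \frac{2 v}{-4 + v}$ ($N{\left(v \right)} = 2 - \frac{v + v}{v - 4} = 2 - \frac{2 v}{-4 + v}$)
$Y = 8$ ($Y = 5 + 3 = 8$)
$R{\left(D,n \right)} = 8 + D + n$ ($R{\left(D,n \right)} = \left(D + n\right) + 8 = 8 + D + n$)
$- 23 R{\left(M,N{\left(-2 \right)} \right)} \left(-17\right) = - 23 \left(8 + 4 - \frac{8}{-4 - 2}\right) \left(-17\right) = - 23 \left(8 + 4 - \frac{8}{-6}\right) \left(-17\right) = - 23 \left(8 + 4 - - \frac{4}{3}\right) \left(-17\right) = - 23 \left(8 + 4 + \frac{4}{3}\right) \left(-17\right) = \left(-23\right) \frac{40}{3} \left(-17\right) = \left(- \frac{920}{3}\right) \left(-17\right) = \frac{15640}{3}$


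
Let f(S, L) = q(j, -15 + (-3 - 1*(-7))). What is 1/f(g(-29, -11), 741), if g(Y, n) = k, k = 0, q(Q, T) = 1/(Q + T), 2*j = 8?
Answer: -7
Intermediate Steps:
j = 4 (j = (½)*8 = 4)
g(Y, n) = 0
f(S, L) = -⅐ (f(S, L) = 1/(4 + (-15 + (-3 - 1*(-7)))) = 1/(4 + (-15 + (-3 + 7))) = 1/(4 + (-15 + 4)) = 1/(4 - 11) = 1/(-7) = -⅐)
1/f(g(-29, -11), 741) = 1/(-⅐) = -7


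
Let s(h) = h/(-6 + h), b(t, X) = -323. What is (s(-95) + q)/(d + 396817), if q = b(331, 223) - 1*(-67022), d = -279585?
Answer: 3368347/5920216 ≈ 0.56896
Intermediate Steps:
q = 66699 (q = -323 - 1*(-67022) = -323 + 67022 = 66699)
s(h) = h/(-6 + h)
(s(-95) + q)/(d + 396817) = (-95/(-6 - 95) + 66699)/(-279585 + 396817) = (-95/(-101) + 66699)/117232 = (-95*(-1/101) + 66699)*(1/117232) = (95/101 + 66699)*(1/117232) = (6736694/101)*(1/117232) = 3368347/5920216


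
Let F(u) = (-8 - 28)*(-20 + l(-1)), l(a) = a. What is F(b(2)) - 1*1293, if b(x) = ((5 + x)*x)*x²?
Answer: -537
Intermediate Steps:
b(x) = x³*(5 + x) (b(x) = (x*(5 + x))*x² = x³*(5 + x))
F(u) = 756 (F(u) = (-8 - 28)*(-20 - 1) = -36*(-21) = 756)
F(b(2)) - 1*1293 = 756 - 1*1293 = 756 - 1293 = -537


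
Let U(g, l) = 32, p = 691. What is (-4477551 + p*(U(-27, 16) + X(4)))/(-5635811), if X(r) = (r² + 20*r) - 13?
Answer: 4398086/5635811 ≈ 0.78038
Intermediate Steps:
X(r) = -13 + r² + 20*r
(-4477551 + p*(U(-27, 16) + X(4)))/(-5635811) = (-4477551 + 691*(32 + (-13 + 4² + 20*4)))/(-5635811) = (-4477551 + 691*(32 + (-13 + 16 + 80)))*(-1/5635811) = (-4477551 + 691*(32 + 83))*(-1/5635811) = (-4477551 + 691*115)*(-1/5635811) = (-4477551 + 79465)*(-1/5635811) = -4398086*(-1/5635811) = 4398086/5635811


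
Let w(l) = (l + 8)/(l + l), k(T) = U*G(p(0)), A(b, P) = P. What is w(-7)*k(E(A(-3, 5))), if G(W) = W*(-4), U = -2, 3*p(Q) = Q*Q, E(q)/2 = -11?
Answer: 0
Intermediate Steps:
E(q) = -22 (E(q) = 2*(-11) = -22)
p(Q) = Q²/3 (p(Q) = (Q*Q)/3 = Q²/3)
G(W) = -4*W
k(T) = 0 (k(T) = -(-8)*(⅓)*0² = -(-8)*(⅓)*0 = -(-8)*0 = -2*0 = 0)
w(l) = (8 + l)/(2*l) (w(l) = (8 + l)/((2*l)) = (8 + l)*(1/(2*l)) = (8 + l)/(2*l))
w(-7)*k(E(A(-3, 5))) = ((½)*(8 - 7)/(-7))*0 = ((½)*(-⅐)*1)*0 = -1/14*0 = 0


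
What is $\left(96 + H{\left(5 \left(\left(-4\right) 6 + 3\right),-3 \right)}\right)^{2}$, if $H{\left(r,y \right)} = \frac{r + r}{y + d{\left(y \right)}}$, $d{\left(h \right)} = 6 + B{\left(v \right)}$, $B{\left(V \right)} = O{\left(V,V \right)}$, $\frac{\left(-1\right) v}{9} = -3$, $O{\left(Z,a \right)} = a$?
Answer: $7921$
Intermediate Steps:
$v = 27$ ($v = \left(-9\right) \left(-3\right) = 27$)
$B{\left(V \right)} = V$
$d{\left(h \right)} = 33$ ($d{\left(h \right)} = 6 + 27 = 33$)
$H{\left(r,y \right)} = \frac{2 r}{33 + y}$ ($H{\left(r,y \right)} = \frac{r + r}{y + 33} = \frac{2 r}{33 + y}$)
$\left(96 + H{\left(5 \left(\left(-4\right) 6 + 3\right),-3 \right)}\right)^{2} = \left(96 + \frac{2 \cdot 5 \left(\left(-4\right) 6 + 3\right)}{33 - 3}\right)^{2} = \left(96 + \frac{2 \cdot 5 \left(-24 + 3\right)}{30}\right)^{2} = \left(96 + 2 \cdot 5 \left(-21\right) \frac{1}{30}\right)^{2} = \left(96 + 2 \left(-105\right) \frac{1}{30}\right)^{2} = \left(96 - 7\right)^{2} = 89^{2} = 7921$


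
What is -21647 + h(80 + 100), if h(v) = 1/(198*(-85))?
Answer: -364319011/16830 ≈ -21647.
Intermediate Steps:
h(v) = -1/16830 (h(v) = (1/198)*(-1/85) = -1/16830)
-21647 + h(80 + 100) = -21647 - 1/16830 = -364319011/16830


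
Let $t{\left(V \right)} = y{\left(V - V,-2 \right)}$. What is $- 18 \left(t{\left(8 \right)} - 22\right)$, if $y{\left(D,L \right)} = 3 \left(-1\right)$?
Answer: $450$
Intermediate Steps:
$y{\left(D,L \right)} = -3$
$t{\left(V \right)} = -3$
$- 18 \left(t{\left(8 \right)} - 22\right) = - 18 \left(-3 - 22\right) = \left(-18\right) \left(-25\right) = 450$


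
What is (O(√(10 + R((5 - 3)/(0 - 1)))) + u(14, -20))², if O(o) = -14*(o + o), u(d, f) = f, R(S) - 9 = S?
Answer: 13728 + 1120*√17 ≈ 18346.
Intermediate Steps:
R(S) = 9 + S
O(o) = -28*o
(O(√(10 + R((5 - 3)/(0 - 1)))) + u(14, -20))² = (-28*√(10 + (9 + (5 - 3)/(0 - 1))) - 20)² = (-28*√(10 + (9 + 2/(-1))) - 20)² = (-28*√(10 + (9 + 2*(-1))) - 20)² = (-28*√(10 + (9 - 2)) - 20)² = (-28*√(10 + 7) - 20)² = (-28*√17 - 20)² = (-20 - 28*√17)²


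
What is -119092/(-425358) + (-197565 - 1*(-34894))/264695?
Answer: -18835177139/56295067905 ≈ -0.33458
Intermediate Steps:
-119092/(-425358) + (-197565 - 1*(-34894))/264695 = -119092*(-1/425358) + (-197565 + 34894)*(1/264695) = 59546/212679 - 162671*1/264695 = 59546/212679 - 162671/264695 = -18835177139/56295067905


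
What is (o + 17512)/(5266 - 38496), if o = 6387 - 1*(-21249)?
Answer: -22574/16615 ≈ -1.3587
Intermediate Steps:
o = 27636 (o = 6387 + 21249 = 27636)
(o + 17512)/(5266 - 38496) = (27636 + 17512)/(5266 - 38496) = 45148/(-33230) = 45148*(-1/33230) = -22574/16615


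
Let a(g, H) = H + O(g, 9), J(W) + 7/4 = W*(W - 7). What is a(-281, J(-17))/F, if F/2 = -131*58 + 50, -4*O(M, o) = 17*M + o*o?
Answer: -2107/20128 ≈ -0.10468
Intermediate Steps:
J(W) = -7/4 + W*(-7 + W) (J(W) = -7/4 + W*(W - 7) = -7/4 + W*(-7 + W))
O(M, o) = -17*M/4 - o**2/4 (O(M, o) = -(17*M + o*o)/4 = -(17*M + o**2)/4 = -(o**2 + 17*M)/4 = -17*M/4 - o**2/4)
a(g, H) = -81/4 + H - 17*g/4 (a(g, H) = H + (-17*g/4 - 1/4*9**2) = H + (-17*g/4 - 1/4*81) = H + (-17*g/4 - 81/4) = H + (-81/4 - 17*g/4) = -81/4 + H - 17*g/4)
F = -15096 (F = 2*(-131*58 + 50) = 2*(-7598 + 50) = 2*(-7548) = -15096)
a(-281, J(-17))/F = (-81/4 + (-7/4 + (-17)**2 - 7*(-17)) - 17/4*(-281))/(-15096) = (-81/4 + (-7/4 + 289 + 119) + 4777/4)*(-1/15096) = (-81/4 + 1625/4 + 4777/4)*(-1/15096) = (6321/4)*(-1/15096) = -2107/20128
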